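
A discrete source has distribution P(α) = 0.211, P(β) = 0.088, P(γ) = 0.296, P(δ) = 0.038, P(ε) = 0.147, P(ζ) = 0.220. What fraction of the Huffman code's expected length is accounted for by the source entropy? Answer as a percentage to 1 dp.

98.7%

Entropy H = −Σ p log₂ p ≈ 2.3685 bits.
Huffman merges: 19/500+11/125→63/500; 63/500+147/1000→273/1000; 211/1000+11/50→431/1000; 273/1000+37/125→569/1000; 431/1000+569/1000→1. L = 2399/1000 ≈ 2.3990.
Efficiency = H/L = 2.3685/2.3990 = 98.7%.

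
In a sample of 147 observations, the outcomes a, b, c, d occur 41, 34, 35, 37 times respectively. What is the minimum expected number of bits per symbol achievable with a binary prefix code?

Probabilities are the counts divided by 147.
Repeatedly combine the two least-probable nodes; the expected code length is the sum of the merged weights.
merge 34/147 + 5/21 → 23/49
merge 37/147 + 41/147 → 26/49
merge 23/49 + 26/49 → 1
L = 23/49 + 26/49 + 1 = 2 bits/symbol.

2 bits/symbol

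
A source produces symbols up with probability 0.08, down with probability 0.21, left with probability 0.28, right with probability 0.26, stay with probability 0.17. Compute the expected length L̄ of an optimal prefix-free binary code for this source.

Repeatedly combine the two least-probable nodes; the expected code length is the sum of the merged weights.
merge 2/25 + 17/100 → 1/4
merge 21/100 + 1/4 → 23/50
merge 13/50 + 7/25 → 27/50
merge 23/50 + 27/50 → 1
L = 1/4 + 23/50 + 27/50 + 1 = 9/4 = 2.25 bits/symbol.

2.25 bits/symbol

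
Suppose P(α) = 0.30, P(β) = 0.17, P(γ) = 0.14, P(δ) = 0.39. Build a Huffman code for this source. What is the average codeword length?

Repeatedly combine the two least-probable nodes; the expected code length is the sum of the merged weights.
merge 7/50 + 17/100 → 31/100
merge 3/10 + 31/100 → 61/100
merge 39/100 + 61/100 → 1
L = 31/100 + 61/100 + 1 = 48/25 = 1.92 bits/symbol.

1.92 bits/symbol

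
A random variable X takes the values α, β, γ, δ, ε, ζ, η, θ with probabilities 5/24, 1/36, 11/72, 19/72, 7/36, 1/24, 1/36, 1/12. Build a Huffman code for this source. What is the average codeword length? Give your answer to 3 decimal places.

Repeatedly combine the two least-probable nodes; the expected code length is the sum of the merged weights.
merge 1/36 + 1/36 → 1/18
merge 1/24 + 1/18 → 7/72
merge 1/12 + 7/72 → 13/72
merge 11/72 + 13/72 → 1/3
merge 7/36 + 5/24 → 29/72
merge 19/72 + 1/3 → 43/72
merge 29/72 + 43/72 → 1
L = 1/18 + 7/72 + 13/72 + 1/3 + 29/72 + 43/72 + 1 = 8/3 ≈ 2.667 bits/symbol.

2.667 bits/symbol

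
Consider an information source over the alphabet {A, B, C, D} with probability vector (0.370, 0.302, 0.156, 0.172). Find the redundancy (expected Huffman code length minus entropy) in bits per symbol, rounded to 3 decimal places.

Entropy H = −Σ p log₂ p ≈ 1.9073 bits.
Huffman merges: 39/250+43/250→41/125; 151/500+41/125→63/100; 37/100+63/100→1. L = 979/500 ≈ 1.9580.
L − H = 1.9580 − 1.9073 = 0.051 bits.

0.051 bits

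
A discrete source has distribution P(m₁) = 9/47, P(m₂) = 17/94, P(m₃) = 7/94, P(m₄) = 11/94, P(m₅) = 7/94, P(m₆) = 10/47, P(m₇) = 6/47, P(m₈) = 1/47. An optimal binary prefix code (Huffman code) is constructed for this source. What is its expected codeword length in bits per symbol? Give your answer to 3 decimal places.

Repeatedly combine the two least-probable nodes; the expected code length is the sum of the merged weights.
merge 1/47 + 7/94 → 9/94
merge 7/94 + 9/94 → 8/47
merge 11/94 + 6/47 → 23/94
merge 8/47 + 17/94 → 33/94
merge 9/47 + 10/47 → 19/47
merge 23/94 + 33/94 → 28/47
merge 19/47 + 28/47 → 1
L = 9/94 + 8/47 + 23/94 + 33/94 + 19/47 + 28/47 + 1 = 269/94 ≈ 2.862 bits/symbol.

2.862 bits/symbol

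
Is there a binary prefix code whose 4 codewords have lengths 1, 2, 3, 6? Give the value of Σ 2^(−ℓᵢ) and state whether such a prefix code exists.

0.890625; yes

With common denominator 2^6 = 64: Σ 2^(−ℓᵢ) = 32/64 + 16/64 + 8/64 + 1/64 = 57/64 = 0.890625.
Kraft's inequality requires Σ ≤ 1; here Σ = 0.890625 ≤ 1, so such a prefix code exists.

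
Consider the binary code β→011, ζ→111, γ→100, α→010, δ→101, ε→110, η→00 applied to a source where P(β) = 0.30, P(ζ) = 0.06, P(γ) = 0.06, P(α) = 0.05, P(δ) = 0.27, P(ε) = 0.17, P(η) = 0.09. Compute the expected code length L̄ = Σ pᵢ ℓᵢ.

L̄ = Σ pᵢ·ℓᵢ = 0.30·3 + 0.06·3 + 0.06·3 + 0.05·3 + 0.27·3 + 0.17·3 + 0.09·2 = 2.91 bits/symbol.

2.91 bits/symbol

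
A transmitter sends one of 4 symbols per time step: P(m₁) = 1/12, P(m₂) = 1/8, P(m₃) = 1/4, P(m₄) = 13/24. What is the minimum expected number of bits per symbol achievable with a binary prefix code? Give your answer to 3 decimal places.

1.667 bits/symbol

Repeatedly combine the two least-probable nodes; the expected code length is the sum of the merged weights.
merge 1/12 + 1/8 → 5/24
merge 5/24 + 1/4 → 11/24
merge 11/24 + 13/24 → 1
L = 5/24 + 11/24 + 1 = 5/3 ≈ 1.667 bits/symbol.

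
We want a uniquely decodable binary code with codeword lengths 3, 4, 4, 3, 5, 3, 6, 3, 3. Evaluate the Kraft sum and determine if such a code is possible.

0.796875; yes

With common denominator 2^6 = 64: Σ 2^(−ℓᵢ) = 8/64 + 4/64 + 4/64 + 8/64 + 2/64 + 8/64 + 1/64 + 8/64 + 8/64 = 51/64 = 0.796875.
Kraft's inequality requires Σ ≤ 1; here Σ = 0.796875 ≤ 1, so such a prefix code exists.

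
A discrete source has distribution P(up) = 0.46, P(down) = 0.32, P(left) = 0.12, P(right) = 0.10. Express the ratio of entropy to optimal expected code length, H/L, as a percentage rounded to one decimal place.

98.9%

Entropy H = −Σ p log₂ p ≈ 1.7406 bits.
Huffman merges: 1/10+3/25→11/50; 11/50+8/25→27/50; 23/50+27/50→1. L = 44/25 ≈ 1.7600.
Efficiency = H/L = 1.7406/1.7600 = 98.9%.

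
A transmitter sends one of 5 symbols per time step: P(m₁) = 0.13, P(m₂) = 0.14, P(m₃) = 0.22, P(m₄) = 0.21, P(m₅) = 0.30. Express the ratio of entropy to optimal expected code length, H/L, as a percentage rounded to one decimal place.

Entropy H = −Σ p log₂ p ≈ 2.2542 bits.
Huffman merges: 13/100+7/50→27/100; 21/100+11/50→43/100; 27/100+3/10→57/100; 43/100+57/100→1. L = 227/100 ≈ 2.2700.
Efficiency = H/L = 2.2542/2.2700 = 99.3%.

99.3%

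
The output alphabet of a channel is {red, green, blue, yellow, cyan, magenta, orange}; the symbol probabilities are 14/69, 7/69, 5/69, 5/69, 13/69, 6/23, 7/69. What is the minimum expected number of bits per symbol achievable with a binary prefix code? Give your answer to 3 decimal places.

2.681 bits/symbol

Repeatedly combine the two least-probable nodes; the expected code length is the sum of the merged weights.
merge 5/69 + 5/69 → 10/69
merge 7/69 + 7/69 → 14/69
merge 10/69 + 13/69 → 1/3
merge 14/69 + 14/69 → 28/69
merge 6/23 + 1/3 → 41/69
merge 28/69 + 41/69 → 1
L = 10/69 + 14/69 + 1/3 + 28/69 + 41/69 + 1 = 185/69 ≈ 2.681 bits/symbol.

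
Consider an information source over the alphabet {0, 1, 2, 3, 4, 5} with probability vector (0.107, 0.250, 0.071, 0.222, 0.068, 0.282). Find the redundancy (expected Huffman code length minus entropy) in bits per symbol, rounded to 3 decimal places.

0.008 bits

Entropy H = −Σ p log₂ p ≈ 2.3767 bits.
Huffman merges: 17/250+71/1000→139/1000; 107/1000+139/1000→123/500; 111/500+123/500→117/250; 1/4+141/500→133/250; 117/250+133/250→1. L = 477/200 ≈ 2.3850.
L − H = 2.3850 − 2.3767 = 0.008 bits.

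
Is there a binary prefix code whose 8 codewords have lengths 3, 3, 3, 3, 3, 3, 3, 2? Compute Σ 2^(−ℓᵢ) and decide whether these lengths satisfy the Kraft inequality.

1.125; no

With common denominator 2^3 = 8: Σ 2^(−ℓᵢ) = 1/8 + 1/8 + 1/8 + 1/8 + 1/8 + 1/8 + 1/8 + 2/8 = 9/8 = 1.125.
Kraft's inequality requires Σ ≤ 1; here Σ = 1.125 > 1, so no such prefix code exists.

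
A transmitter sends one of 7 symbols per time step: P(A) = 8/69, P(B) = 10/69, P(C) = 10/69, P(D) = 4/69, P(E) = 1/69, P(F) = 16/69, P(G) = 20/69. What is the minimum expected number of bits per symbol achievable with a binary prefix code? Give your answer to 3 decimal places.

2.551 bits/symbol

Repeatedly combine the two least-probable nodes; the expected code length is the sum of the merged weights.
merge 1/69 + 4/69 → 5/69
merge 5/69 + 8/69 → 13/69
merge 10/69 + 10/69 → 20/69
merge 13/69 + 16/69 → 29/69
merge 20/69 + 20/69 → 40/69
merge 29/69 + 40/69 → 1
L = 5/69 + 13/69 + 20/69 + 29/69 + 40/69 + 1 = 176/69 ≈ 2.551 bits/symbol.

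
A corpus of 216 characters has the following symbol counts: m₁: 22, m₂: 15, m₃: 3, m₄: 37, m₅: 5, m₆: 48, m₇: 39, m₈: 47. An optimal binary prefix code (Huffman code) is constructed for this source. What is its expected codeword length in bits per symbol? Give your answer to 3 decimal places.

2.704 bits/symbol

Probabilities are the counts divided by 216.
Repeatedly combine the two least-probable nodes; the expected code length is the sum of the merged weights.
merge 1/72 + 5/216 → 1/27
merge 1/27 + 5/72 → 23/216
merge 11/108 + 23/216 → 5/24
merge 37/216 + 13/72 → 19/54
merge 5/24 + 47/216 → 23/54
merge 2/9 + 19/54 → 31/54
merge 23/54 + 31/54 → 1
L = 1/27 + 23/216 + 5/24 + 19/54 + 23/54 + 31/54 + 1 = 73/27 ≈ 2.704 bits/symbol.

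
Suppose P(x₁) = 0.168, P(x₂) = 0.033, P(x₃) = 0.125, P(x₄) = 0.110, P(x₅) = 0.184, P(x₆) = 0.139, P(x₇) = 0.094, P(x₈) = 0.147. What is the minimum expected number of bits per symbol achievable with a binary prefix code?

2.943 bits/symbol

Repeatedly combine the two least-probable nodes; the expected code length is the sum of the merged weights.
merge 33/1000 + 47/500 → 127/1000
merge 11/100 + 1/8 → 47/200
merge 127/1000 + 139/1000 → 133/500
merge 147/1000 + 21/125 → 63/200
merge 23/125 + 47/200 → 419/1000
merge 133/500 + 63/200 → 581/1000
merge 419/1000 + 581/1000 → 1
L = 127/1000 + 47/200 + 133/500 + 63/200 + 419/1000 + 581/1000 + 1 = 2943/1000 = 2.943 bits/symbol.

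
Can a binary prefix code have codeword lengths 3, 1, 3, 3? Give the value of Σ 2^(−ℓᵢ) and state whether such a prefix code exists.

With common denominator 2^3 = 8: Σ 2^(−ℓᵢ) = 1/8 + 4/8 + 1/8 + 1/8 = 7/8 = 0.875.
Kraft's inequality requires Σ ≤ 1; here Σ = 0.875 ≤ 1, so such a prefix code exists.

0.875; yes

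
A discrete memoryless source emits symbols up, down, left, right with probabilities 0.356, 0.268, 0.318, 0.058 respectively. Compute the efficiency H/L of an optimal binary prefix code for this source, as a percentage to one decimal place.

Entropy H = −Σ p log₂ p ≈ 1.8035 bits.
Huffman merges: 29/500+67/250→163/500; 159/500+163/500→161/250; 89/250+161/250→1. L = 197/100 ≈ 1.9700.
Efficiency = H/L = 1.8035/1.9700 = 91.5%.

91.5%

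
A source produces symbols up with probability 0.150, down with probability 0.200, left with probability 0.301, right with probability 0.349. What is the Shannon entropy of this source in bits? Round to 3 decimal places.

H = −Σ pᵢ log₂ pᵢ.
−0.150·log₂(0.150) = 0.4105
−0.200·log₂(0.200) = 0.4644
−0.301·log₂(0.301) = 0.5214
−0.349·log₂(0.349) = 0.5300
Sum ≈ 1.9263 → 1.926 bits.

1.926 bits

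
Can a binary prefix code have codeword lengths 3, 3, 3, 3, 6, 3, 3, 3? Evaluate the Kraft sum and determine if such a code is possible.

0.890625; yes

With common denominator 2^6 = 64: Σ 2^(−ℓᵢ) = 8/64 + 8/64 + 8/64 + 8/64 + 1/64 + 8/64 + 8/64 + 8/64 = 57/64 = 0.890625.
Kraft's inequality requires Σ ≤ 1; here Σ = 0.890625 ≤ 1, so such a prefix code exists.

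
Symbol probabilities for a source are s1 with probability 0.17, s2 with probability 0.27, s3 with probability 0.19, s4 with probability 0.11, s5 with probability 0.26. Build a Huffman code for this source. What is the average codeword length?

Repeatedly combine the two least-probable nodes; the expected code length is the sum of the merged weights.
merge 11/100 + 17/100 → 7/25
merge 19/100 + 13/50 → 9/20
merge 27/100 + 7/25 → 11/20
merge 9/20 + 11/20 → 1
L = 7/25 + 9/20 + 11/20 + 1 = 57/25 = 2.28 bits/symbol.

2.28 bits/symbol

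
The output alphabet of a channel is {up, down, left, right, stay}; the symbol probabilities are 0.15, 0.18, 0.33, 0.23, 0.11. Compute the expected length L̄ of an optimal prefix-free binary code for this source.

2.26 bits/symbol

Repeatedly combine the two least-probable nodes; the expected code length is the sum of the merged weights.
merge 11/100 + 3/20 → 13/50
merge 9/50 + 23/100 → 41/100
merge 13/50 + 33/100 → 59/100
merge 41/100 + 59/100 → 1
L = 13/50 + 41/100 + 59/100 + 1 = 113/50 = 2.26 bits/symbol.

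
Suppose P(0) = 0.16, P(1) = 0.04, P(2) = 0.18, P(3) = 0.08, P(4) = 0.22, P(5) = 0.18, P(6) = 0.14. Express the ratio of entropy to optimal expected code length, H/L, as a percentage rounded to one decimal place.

98.1%

Entropy H = −Σ p log₂ p ≈ 2.6686 bits.
Huffman merges: 1/25+2/25→3/25; 3/25+7/50→13/50; 4/25+9/50→17/50; 9/50+11/50→2/5; 13/50+17/50→3/5; 2/5+3/5→1. L = 68/25 ≈ 2.7200.
Efficiency = H/L = 2.6686/2.7200 = 98.1%.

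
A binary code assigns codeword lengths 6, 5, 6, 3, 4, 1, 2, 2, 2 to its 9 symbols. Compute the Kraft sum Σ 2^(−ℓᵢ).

With common denominator 2^6 = 64: Σ 2^(−ℓᵢ) = 1/64 + 2/64 + 1/64 + 8/64 + 4/64 + 32/64 + 16/64 + 16/64 + 16/64 = 96/64 = 1.5.

1.5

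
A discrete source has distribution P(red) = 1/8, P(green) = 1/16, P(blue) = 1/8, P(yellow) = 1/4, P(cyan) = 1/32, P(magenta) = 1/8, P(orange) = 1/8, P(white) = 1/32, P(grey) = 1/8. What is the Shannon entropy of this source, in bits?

2.9375 bits

Each probability is a power of 1/2, so log₂(1/p) is an integer.
H = Σ p·log₂(1/p) = 1/8·3 + 1/16·4 + 1/8·3 + 1/4·2 + 1/32·5 + 1/8·3 + 1/8·3 + 1/32·5 + 1/8·3 = 2.9375 bits.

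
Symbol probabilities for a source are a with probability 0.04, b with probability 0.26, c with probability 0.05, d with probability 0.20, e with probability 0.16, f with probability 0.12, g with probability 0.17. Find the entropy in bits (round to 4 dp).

H = −Σ pᵢ log₂ pᵢ.
−0.04·log₂(0.04) = 0.1858
−0.26·log₂(0.26) = 0.5053
−0.05·log₂(0.05) = 0.2161
−0.20·log₂(0.20) = 0.4644
−0.16·log₂(0.16) = 0.4230
−0.12·log₂(0.12) = 0.3671
−0.17·log₂(0.17) = 0.4346
Sum ≈ 2.5962 → 2.5962 bits.

2.5962 bits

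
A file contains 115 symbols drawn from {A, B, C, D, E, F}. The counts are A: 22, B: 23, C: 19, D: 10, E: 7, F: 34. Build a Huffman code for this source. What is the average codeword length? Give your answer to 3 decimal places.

2.461 bits/symbol

Probabilities are the counts divided by 115.
Repeatedly combine the two least-probable nodes; the expected code length is the sum of the merged weights.
merge 7/115 + 2/23 → 17/115
merge 17/115 + 19/115 → 36/115
merge 22/115 + 1/5 → 9/23
merge 34/115 + 36/115 → 14/23
merge 9/23 + 14/23 → 1
L = 17/115 + 36/115 + 9/23 + 14/23 + 1 = 283/115 ≈ 2.461 bits/symbol.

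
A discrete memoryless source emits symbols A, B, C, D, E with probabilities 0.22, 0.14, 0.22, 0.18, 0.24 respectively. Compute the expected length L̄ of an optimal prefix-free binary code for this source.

Repeatedly combine the two least-probable nodes; the expected code length is the sum of the merged weights.
merge 7/50 + 9/50 → 8/25
merge 11/50 + 11/50 → 11/25
merge 6/25 + 8/25 → 14/25
merge 11/25 + 14/25 → 1
L = 8/25 + 11/25 + 14/25 + 1 = 58/25 = 2.32 bits/symbol.

2.32 bits/symbol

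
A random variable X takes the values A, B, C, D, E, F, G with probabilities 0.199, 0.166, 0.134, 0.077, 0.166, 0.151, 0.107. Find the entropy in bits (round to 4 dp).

H = −Σ pᵢ log₂ pᵢ.
−0.199·log₂(0.199) = 0.4635
−0.166·log₂(0.166) = 0.4301
−0.134·log₂(0.134) = 0.3886
−0.077·log₂(0.077) = 0.2848
−0.166·log₂(0.166) = 0.4301
−0.151·log₂(0.151) = 0.4118
−0.107·log₂(0.107) = 0.3450
Sum ≈ 2.7538 → 2.7538 bits.

2.7538 bits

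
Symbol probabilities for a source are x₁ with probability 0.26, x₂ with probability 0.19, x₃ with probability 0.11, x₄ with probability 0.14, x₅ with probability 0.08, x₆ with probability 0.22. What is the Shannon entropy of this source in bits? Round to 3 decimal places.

H = −Σ pᵢ log₂ pᵢ.
−0.26·log₂(0.26) = 0.5053
−0.19·log₂(0.19) = 0.4552
−0.11·log₂(0.11) = 0.3503
−0.14·log₂(0.14) = 0.3971
−0.08·log₂(0.08) = 0.2915
−0.22·log₂(0.22) = 0.4806
Sum ≈ 2.4800 → 2.480 bits.

2.480 bits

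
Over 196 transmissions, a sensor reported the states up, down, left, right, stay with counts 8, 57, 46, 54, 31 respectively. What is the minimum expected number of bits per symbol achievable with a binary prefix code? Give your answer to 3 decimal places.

2.199 bits/symbol

Probabilities are the counts divided by 196.
Repeatedly combine the two least-probable nodes; the expected code length is the sum of the merged weights.
merge 2/49 + 31/196 → 39/196
merge 39/196 + 23/98 → 85/196
merge 27/98 + 57/196 → 111/196
merge 85/196 + 111/196 → 1
L = 39/196 + 85/196 + 111/196 + 1 = 431/196 ≈ 2.199 bits/symbol.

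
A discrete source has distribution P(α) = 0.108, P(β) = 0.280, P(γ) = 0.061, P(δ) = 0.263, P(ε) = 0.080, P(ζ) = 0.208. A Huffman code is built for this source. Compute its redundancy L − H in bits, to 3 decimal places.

0.013 bits

Entropy H = −Σ p log₂ p ≈ 2.3766 bits.
Huffman merges: 61/1000+2/25→141/1000; 27/250+141/1000→249/1000; 26/125+249/1000→457/1000; 263/1000+7/25→543/1000; 457/1000+543/1000→1. L = 239/100 ≈ 2.3900.
L − H = 2.3900 − 2.3766 = 0.013 bits.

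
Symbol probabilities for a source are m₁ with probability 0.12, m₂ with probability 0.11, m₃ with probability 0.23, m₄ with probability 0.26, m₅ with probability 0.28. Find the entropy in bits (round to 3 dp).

2.225 bits

H = −Σ pᵢ log₂ pᵢ.
−0.12·log₂(0.12) = 0.3671
−0.11·log₂(0.11) = 0.3503
−0.23·log₂(0.23) = 0.4877
−0.26·log₂(0.26) = 0.5053
−0.28·log₂(0.28) = 0.5142
Sum ≈ 2.2245 → 2.225 bits.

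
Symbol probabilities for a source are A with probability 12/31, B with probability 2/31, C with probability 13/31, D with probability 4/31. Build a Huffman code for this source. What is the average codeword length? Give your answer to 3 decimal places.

Repeatedly combine the two least-probable nodes; the expected code length is the sum of the merged weights.
merge 2/31 + 4/31 → 6/31
merge 6/31 + 12/31 → 18/31
merge 13/31 + 18/31 → 1
L = 6/31 + 18/31 + 1 = 55/31 ≈ 1.774 bits/symbol.

1.774 bits/symbol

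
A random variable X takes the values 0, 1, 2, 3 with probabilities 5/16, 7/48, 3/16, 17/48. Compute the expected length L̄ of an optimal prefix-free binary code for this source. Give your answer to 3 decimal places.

1.979 bits/symbol

Repeatedly combine the two least-probable nodes; the expected code length is the sum of the merged weights.
merge 7/48 + 3/16 → 1/3
merge 5/16 + 1/3 → 31/48
merge 17/48 + 31/48 → 1
L = 1/3 + 31/48 + 1 = 95/48 ≈ 1.979 bits/symbol.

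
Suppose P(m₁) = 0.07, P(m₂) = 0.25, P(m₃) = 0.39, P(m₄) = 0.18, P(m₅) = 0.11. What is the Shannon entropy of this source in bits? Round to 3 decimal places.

H = −Σ pᵢ log₂ pᵢ.
−0.07·log₂(0.07) = 0.2686
−0.25·log₂(0.25) = 0.5000
−0.39·log₂(0.39) = 0.5298
−0.18·log₂(0.18) = 0.4453
−0.11·log₂(0.11) = 0.3503
Sum ≈ 2.0939 → 2.094 bits.

2.094 bits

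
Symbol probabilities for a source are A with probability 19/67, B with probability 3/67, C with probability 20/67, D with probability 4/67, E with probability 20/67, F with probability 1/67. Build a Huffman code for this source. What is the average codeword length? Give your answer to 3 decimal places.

2.179 bits/symbol

Repeatedly combine the two least-probable nodes; the expected code length is the sum of the merged weights.
merge 1/67 + 3/67 → 4/67
merge 4/67 + 4/67 → 8/67
merge 8/67 + 19/67 → 27/67
merge 20/67 + 20/67 → 40/67
merge 27/67 + 40/67 → 1
L = 4/67 + 8/67 + 27/67 + 40/67 + 1 = 146/67 ≈ 2.179 bits/symbol.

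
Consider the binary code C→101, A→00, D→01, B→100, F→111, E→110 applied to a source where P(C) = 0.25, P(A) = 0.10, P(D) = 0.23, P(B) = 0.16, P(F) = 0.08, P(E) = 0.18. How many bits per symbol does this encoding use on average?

L̄ = Σ pᵢ·ℓᵢ = 0.25·3 + 0.10·2 + 0.23·2 + 0.16·3 + 0.08·3 + 0.18·3 = 2.67 bits/symbol.

2.67 bits/symbol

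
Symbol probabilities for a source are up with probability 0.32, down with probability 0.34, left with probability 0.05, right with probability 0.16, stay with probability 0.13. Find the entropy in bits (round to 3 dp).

H = −Σ pᵢ log₂ pᵢ.
−0.32·log₂(0.32) = 0.5260
−0.34·log₂(0.34) = 0.5292
−0.05·log₂(0.05) = 0.2161
−0.16·log₂(0.16) = 0.4230
−0.13·log₂(0.13) = 0.3826
Sum ≈ 2.0770 → 2.077 bits.

2.077 bits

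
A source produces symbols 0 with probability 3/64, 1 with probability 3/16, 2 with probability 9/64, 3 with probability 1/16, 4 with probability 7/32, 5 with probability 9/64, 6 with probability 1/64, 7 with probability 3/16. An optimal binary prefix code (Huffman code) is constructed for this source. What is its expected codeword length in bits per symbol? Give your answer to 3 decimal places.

2.781 bits/symbol

Repeatedly combine the two least-probable nodes; the expected code length is the sum of the merged weights.
merge 1/64 + 3/64 → 1/16
merge 1/16 + 1/16 → 1/8
merge 1/8 + 9/64 → 17/64
merge 9/64 + 3/16 → 21/64
merge 3/16 + 7/32 → 13/32
merge 17/64 + 21/64 → 19/32
merge 13/32 + 19/32 → 1
L = 1/16 + 1/8 + 17/64 + 21/64 + 13/32 + 19/32 + 1 = 89/32 ≈ 2.781 bits/symbol.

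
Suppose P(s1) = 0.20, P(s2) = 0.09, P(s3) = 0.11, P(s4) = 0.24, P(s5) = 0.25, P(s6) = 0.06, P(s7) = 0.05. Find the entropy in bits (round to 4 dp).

H = −Σ pᵢ log₂ pᵢ.
−0.20·log₂(0.20) = 0.4644
−0.09·log₂(0.09) = 0.3127
−0.11·log₂(0.11) = 0.3503
−0.24·log₂(0.24) = 0.4941
−0.25·log₂(0.25) = 0.5000
−0.06·log₂(0.06) = 0.2435
−0.05·log₂(0.05) = 0.2161
Sum ≈ 2.5811 → 2.5811 bits.

2.5811 bits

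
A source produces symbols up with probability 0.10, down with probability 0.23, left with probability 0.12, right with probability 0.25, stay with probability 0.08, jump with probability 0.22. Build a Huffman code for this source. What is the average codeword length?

Repeatedly combine the two least-probable nodes; the expected code length is the sum of the merged weights.
merge 2/25 + 1/10 → 9/50
merge 3/25 + 9/50 → 3/10
merge 11/50 + 23/100 → 9/20
merge 1/4 + 3/10 → 11/20
merge 9/20 + 11/20 → 1
L = 9/50 + 3/10 + 9/20 + 11/20 + 1 = 62/25 = 2.48 bits/symbol.

2.48 bits/symbol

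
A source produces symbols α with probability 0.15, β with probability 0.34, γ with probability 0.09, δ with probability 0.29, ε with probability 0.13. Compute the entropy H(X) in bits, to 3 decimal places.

H = −Σ pᵢ log₂ pᵢ.
−0.15·log₂(0.15) = 0.4105
−0.34·log₂(0.34) = 0.5292
−0.09·log₂(0.09) = 0.3127
−0.29·log₂(0.29) = 0.5179
−0.13·log₂(0.13) = 0.3826
Sum ≈ 2.1529 → 2.153 bits.

2.153 bits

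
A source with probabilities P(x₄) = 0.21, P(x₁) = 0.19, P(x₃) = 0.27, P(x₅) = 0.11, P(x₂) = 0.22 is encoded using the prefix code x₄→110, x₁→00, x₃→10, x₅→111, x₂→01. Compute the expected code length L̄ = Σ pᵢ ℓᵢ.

2.32 bits/symbol

L̄ = Σ pᵢ·ℓᵢ = 0.21·3 + 0.19·2 + 0.27·2 + 0.11·3 + 0.22·2 = 2.32 bits/symbol.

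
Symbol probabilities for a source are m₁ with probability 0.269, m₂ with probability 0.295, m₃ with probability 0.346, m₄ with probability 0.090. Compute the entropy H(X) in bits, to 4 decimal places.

1.8716 bits

H = −Σ pᵢ log₂ pᵢ.
−0.269·log₂(0.269) = 0.5096
−0.295·log₂(0.295) = 0.5196
−0.346·log₂(0.346) = 0.5298
−0.090·log₂(0.090) = 0.3127
Sum ≈ 1.8716 → 1.8716 bits.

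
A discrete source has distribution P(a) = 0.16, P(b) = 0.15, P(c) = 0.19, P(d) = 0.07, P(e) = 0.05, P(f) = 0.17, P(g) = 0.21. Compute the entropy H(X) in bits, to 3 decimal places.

H = −Σ pᵢ log₂ pᵢ.
−0.16·log₂(0.16) = 0.4230
−0.15·log₂(0.15) = 0.4105
−0.19·log₂(0.19) = 0.4552
−0.07·log₂(0.07) = 0.2686
−0.05·log₂(0.05) = 0.2161
−0.17·log₂(0.17) = 0.4346
−0.21·log₂(0.21) = 0.4728
Sum ≈ 2.6808 → 2.681 bits.

2.681 bits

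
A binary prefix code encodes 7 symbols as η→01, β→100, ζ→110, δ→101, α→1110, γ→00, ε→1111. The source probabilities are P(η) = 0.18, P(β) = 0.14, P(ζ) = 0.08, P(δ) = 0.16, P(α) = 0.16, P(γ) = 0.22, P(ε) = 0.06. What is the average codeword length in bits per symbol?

L̄ = Σ pᵢ·ℓᵢ = 0.18·2 + 0.14·3 + 0.08·3 + 0.16·3 + 0.16·4 + 0.22·2 + 0.06·4 = 2.82 bits/symbol.

2.82 bits/symbol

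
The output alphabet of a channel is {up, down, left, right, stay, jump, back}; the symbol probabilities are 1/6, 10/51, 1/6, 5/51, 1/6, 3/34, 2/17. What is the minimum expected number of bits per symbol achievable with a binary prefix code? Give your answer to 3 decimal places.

Repeatedly combine the two least-probable nodes; the expected code length is the sum of the merged weights.
merge 3/34 + 5/51 → 19/102
merge 2/17 + 1/6 → 29/102
merge 1/6 + 1/6 → 1/3
merge 19/102 + 10/51 → 13/34
merge 29/102 + 1/3 → 21/34
merge 13/34 + 21/34 → 1
L = 19/102 + 29/102 + 1/3 + 13/34 + 21/34 + 1 = 143/51 ≈ 2.804 bits/symbol.

2.804 bits/symbol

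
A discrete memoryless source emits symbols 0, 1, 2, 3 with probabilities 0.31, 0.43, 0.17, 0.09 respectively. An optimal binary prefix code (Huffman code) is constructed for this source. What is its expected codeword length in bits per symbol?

1.83 bits/symbol

Repeatedly combine the two least-probable nodes; the expected code length is the sum of the merged weights.
merge 9/100 + 17/100 → 13/50
merge 13/50 + 31/100 → 57/100
merge 43/100 + 57/100 → 1
L = 13/50 + 57/100 + 1 = 183/100 = 1.83 bits/symbol.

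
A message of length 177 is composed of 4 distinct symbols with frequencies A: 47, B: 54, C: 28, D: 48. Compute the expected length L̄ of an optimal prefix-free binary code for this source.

Probabilities are the counts divided by 177.
Repeatedly combine the two least-probable nodes; the expected code length is the sum of the merged weights.
merge 28/177 + 47/177 → 25/59
merge 16/59 + 18/59 → 34/59
merge 25/59 + 34/59 → 1
L = 25/59 + 34/59 + 1 = 2 bits/symbol.

2 bits/symbol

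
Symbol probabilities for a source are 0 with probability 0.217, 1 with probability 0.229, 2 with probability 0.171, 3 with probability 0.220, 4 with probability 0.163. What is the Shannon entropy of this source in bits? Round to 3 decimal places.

2.308 bits

H = −Σ pᵢ log₂ pᵢ.
−0.217·log₂(0.217) = 0.4783
−0.229·log₂(0.229) = 0.4870
−0.171·log₂(0.171) = 0.4357
−0.220·log₂(0.220) = 0.4806
−0.163·log₂(0.163) = 0.4266
Sum ≈ 2.3082 → 2.308 bits.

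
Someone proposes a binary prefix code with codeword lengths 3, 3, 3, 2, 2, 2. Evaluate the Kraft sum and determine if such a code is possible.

1.125; no

With common denominator 2^3 = 8: Σ 2^(−ℓᵢ) = 1/8 + 1/8 + 1/8 + 2/8 + 2/8 + 2/8 = 9/8 = 1.125.
Kraft's inequality requires Σ ≤ 1; here Σ = 1.125 > 1, so no such prefix code exists.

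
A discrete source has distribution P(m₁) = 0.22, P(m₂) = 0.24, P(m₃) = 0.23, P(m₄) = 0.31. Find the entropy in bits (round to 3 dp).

1.986 bits

H = −Σ pᵢ log₂ pᵢ.
−0.22·log₂(0.22) = 0.4806
−0.24·log₂(0.24) = 0.4941
−0.23·log₂(0.23) = 0.4877
−0.31·log₂(0.31) = 0.5238
Sum ≈ 1.9862 → 1.986 bits.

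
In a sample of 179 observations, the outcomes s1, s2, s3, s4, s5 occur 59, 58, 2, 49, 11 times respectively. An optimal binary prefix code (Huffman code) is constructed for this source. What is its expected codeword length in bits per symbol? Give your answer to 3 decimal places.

2.073 bits/symbol

Probabilities are the counts divided by 179.
Repeatedly combine the two least-probable nodes; the expected code length is the sum of the merged weights.
merge 2/179 + 11/179 → 13/179
merge 13/179 + 49/179 → 62/179
merge 58/179 + 59/179 → 117/179
merge 62/179 + 117/179 → 1
L = 13/179 + 62/179 + 117/179 + 1 = 371/179 ≈ 2.073 bits/symbol.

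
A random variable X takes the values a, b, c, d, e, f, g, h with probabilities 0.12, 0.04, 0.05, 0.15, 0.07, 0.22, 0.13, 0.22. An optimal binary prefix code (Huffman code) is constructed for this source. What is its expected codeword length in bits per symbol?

Repeatedly combine the two least-probable nodes; the expected code length is the sum of the merged weights.
merge 1/25 + 1/20 → 9/100
merge 7/100 + 9/100 → 4/25
merge 3/25 + 13/100 → 1/4
merge 3/20 + 4/25 → 31/100
merge 11/50 + 11/50 → 11/25
merge 1/4 + 31/100 → 14/25
merge 11/25 + 14/25 → 1
L = 9/100 + 4/25 + 1/4 + 31/100 + 11/25 + 14/25 + 1 = 281/100 = 2.81 bits/symbol.

2.81 bits/symbol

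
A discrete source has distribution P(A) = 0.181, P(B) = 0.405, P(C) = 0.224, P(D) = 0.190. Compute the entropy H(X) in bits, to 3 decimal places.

1.913 bits

H = −Σ pᵢ log₂ pᵢ.
−0.181·log₂(0.181) = 0.4463
−0.405·log₂(0.405) = 0.5281
−0.224·log₂(0.224) = 0.4835
−0.190·log₂(0.190) = 0.4552
Sum ≈ 1.9132 → 1.913 bits.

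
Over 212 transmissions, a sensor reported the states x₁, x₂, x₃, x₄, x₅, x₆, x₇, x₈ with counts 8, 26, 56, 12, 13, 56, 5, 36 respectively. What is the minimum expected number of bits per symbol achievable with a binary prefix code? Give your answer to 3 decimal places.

Probabilities are the counts divided by 212.
Repeatedly combine the two least-probable nodes; the expected code length is the sum of the merged weights.
merge 5/212 + 2/53 → 13/212
merge 3/53 + 13/212 → 25/212
merge 13/212 + 25/212 → 19/106
merge 13/106 + 9/53 → 31/106
merge 19/106 + 14/53 → 47/106
merge 14/53 + 31/106 → 59/106
merge 47/106 + 59/106 → 1
L = 13/212 + 25/212 + 19/106 + 31/106 + 47/106 + 59/106 + 1 = 281/106 ≈ 2.651 bits/symbol.

2.651 bits/symbol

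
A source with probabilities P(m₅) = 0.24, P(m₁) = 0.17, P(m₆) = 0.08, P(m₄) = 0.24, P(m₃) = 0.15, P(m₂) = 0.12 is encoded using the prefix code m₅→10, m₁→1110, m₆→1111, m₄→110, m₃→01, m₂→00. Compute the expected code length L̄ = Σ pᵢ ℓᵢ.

L̄ = Σ pᵢ·ℓᵢ = 0.24·2 + 0.17·4 + 0.08·4 + 0.24·3 + 0.15·2 + 0.12·2 = 2.74 bits/symbol.

2.74 bits/symbol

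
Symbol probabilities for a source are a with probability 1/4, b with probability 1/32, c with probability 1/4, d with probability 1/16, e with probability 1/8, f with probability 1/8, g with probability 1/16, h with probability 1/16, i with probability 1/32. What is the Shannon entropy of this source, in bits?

2.8125 bits

Each probability is a power of 1/2, so log₂(1/p) is an integer.
H = Σ p·log₂(1/p) = 1/4·2 + 1/32·5 + 1/4·2 + 1/16·4 + 1/8·3 + 1/8·3 + 1/16·4 + 1/16·4 + 1/32·5 = 2.8125 bits.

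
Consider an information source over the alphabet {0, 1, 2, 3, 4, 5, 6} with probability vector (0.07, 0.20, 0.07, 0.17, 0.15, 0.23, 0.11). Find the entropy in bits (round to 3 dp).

2.685 bits

H = −Σ pᵢ log₂ pᵢ.
−0.07·log₂(0.07) = 0.2686
−0.20·log₂(0.20) = 0.4644
−0.07·log₂(0.07) = 0.2686
−0.17·log₂(0.17) = 0.4346
−0.15·log₂(0.15) = 0.4105
−0.23·log₂(0.23) = 0.4877
−0.11·log₂(0.11) = 0.3503
Sum ≈ 2.6846 → 2.685 bits.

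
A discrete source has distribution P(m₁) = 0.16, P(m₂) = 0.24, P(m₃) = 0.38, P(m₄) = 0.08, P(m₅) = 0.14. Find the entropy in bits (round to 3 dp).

2.136 bits

H = −Σ pᵢ log₂ pᵢ.
−0.16·log₂(0.16) = 0.4230
−0.24·log₂(0.24) = 0.4941
−0.38·log₂(0.38) = 0.5305
−0.08·log₂(0.08) = 0.2915
−0.14·log₂(0.14) = 0.3971
Sum ≈ 2.1362 → 2.136 bits.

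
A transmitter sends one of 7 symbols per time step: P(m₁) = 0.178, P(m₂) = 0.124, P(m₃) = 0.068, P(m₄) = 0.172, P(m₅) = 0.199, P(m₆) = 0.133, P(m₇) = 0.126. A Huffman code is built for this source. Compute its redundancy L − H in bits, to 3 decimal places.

Entropy H = −Σ p log₂ p ≈ 2.7443 bits.
Huffman merges: 17/250+31/250→24/125; 63/500+133/1000→259/1000; 43/250+89/500→7/20; 24/125+199/1000→391/1000; 259/1000+7/20→609/1000; 391/1000+609/1000→1. L = 2801/1000 ≈ 2.8010.
L − H = 2.8010 − 2.7443 = 0.057 bits.

0.057 bits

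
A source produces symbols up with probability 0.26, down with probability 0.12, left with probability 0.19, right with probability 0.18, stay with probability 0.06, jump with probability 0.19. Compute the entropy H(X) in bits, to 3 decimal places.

2.472 bits

H = −Σ pᵢ log₂ pᵢ.
−0.26·log₂(0.26) = 0.5053
−0.12·log₂(0.12) = 0.3671
−0.19·log₂(0.19) = 0.4552
−0.18·log₂(0.18) = 0.4453
−0.06·log₂(0.06) = 0.2435
−0.19·log₂(0.19) = 0.4552
Sum ≈ 2.4716 → 2.472 bits.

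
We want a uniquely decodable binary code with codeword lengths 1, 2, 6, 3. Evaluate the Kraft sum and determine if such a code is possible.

With common denominator 2^6 = 64: Σ 2^(−ℓᵢ) = 32/64 + 16/64 + 1/64 + 8/64 = 57/64 = 0.890625.
Kraft's inequality requires Σ ≤ 1; here Σ = 0.890625 ≤ 1, so such a prefix code exists.

0.890625; yes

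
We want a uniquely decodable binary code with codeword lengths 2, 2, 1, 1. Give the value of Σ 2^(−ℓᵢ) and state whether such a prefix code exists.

1.5; no

With common denominator 2^2 = 4: Σ 2^(−ℓᵢ) = 1/4 + 1/4 + 2/4 + 2/4 = 6/4 = 1.5.
Kraft's inequality requires Σ ≤ 1; here Σ = 1.5 > 1, so no such prefix code exists.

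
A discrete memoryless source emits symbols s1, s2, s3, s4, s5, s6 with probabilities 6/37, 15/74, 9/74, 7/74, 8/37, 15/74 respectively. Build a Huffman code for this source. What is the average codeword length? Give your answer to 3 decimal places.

Repeatedly combine the two least-probable nodes; the expected code length is the sum of the merged weights.
merge 7/74 + 9/74 → 8/37
merge 6/37 + 15/74 → 27/74
merge 15/74 + 8/37 → 31/74
merge 8/37 + 27/74 → 43/74
merge 31/74 + 43/74 → 1
L = 8/37 + 27/74 + 31/74 + 43/74 + 1 = 191/74 ≈ 2.581 bits/symbol.

2.581 bits/symbol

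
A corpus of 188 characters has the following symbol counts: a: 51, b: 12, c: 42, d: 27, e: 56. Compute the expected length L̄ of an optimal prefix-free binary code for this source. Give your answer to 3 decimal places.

2.207 bits/symbol

Probabilities are the counts divided by 188.
Repeatedly combine the two least-probable nodes; the expected code length is the sum of the merged weights.
merge 3/47 + 27/188 → 39/188
merge 39/188 + 21/94 → 81/188
merge 51/188 + 14/47 → 107/188
merge 81/188 + 107/188 → 1
L = 39/188 + 81/188 + 107/188 + 1 = 415/188 ≈ 2.207 bits/symbol.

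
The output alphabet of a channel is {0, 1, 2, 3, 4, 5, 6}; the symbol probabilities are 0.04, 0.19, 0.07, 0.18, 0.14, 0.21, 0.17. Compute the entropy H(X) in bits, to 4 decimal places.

2.6594 bits

H = −Σ pᵢ log₂ pᵢ.
−0.04·log₂(0.04) = 0.1858
−0.19·log₂(0.19) = 0.4552
−0.07·log₂(0.07) = 0.2686
−0.18·log₂(0.18) = 0.4453
−0.14·log₂(0.14) = 0.3971
−0.21·log₂(0.21) = 0.4728
−0.17·log₂(0.17) = 0.4346
Sum ≈ 2.6594 → 2.6594 bits.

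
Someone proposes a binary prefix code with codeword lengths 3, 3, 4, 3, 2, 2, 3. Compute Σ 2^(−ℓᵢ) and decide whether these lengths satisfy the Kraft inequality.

With common denominator 2^4 = 16: Σ 2^(−ℓᵢ) = 2/16 + 2/16 + 1/16 + 2/16 + 4/16 + 4/16 + 2/16 = 17/16 = 1.0625.
Kraft's inequality requires Σ ≤ 1; here Σ = 1.0625 > 1, so no such prefix code exists.

1.0625; no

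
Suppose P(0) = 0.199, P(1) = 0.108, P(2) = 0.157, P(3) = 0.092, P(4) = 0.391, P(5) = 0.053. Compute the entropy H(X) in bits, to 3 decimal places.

H = −Σ pᵢ log₂ pᵢ.
−0.199·log₂(0.199) = 0.4635
−0.108·log₂(0.108) = 0.3468
−0.157·log₂(0.157) = 0.4194
−0.092·log₂(0.092) = 0.3167
−0.391·log₂(0.391) = 0.5297
−0.053·log₂(0.053) = 0.2246
Sum ≈ 2.3007 → 2.301 bits.

2.301 bits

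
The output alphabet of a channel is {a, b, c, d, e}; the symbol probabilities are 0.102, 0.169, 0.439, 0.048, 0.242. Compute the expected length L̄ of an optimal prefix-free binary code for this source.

2.03 bits/symbol

Repeatedly combine the two least-probable nodes; the expected code length is the sum of the merged weights.
merge 6/125 + 51/500 → 3/20
merge 3/20 + 169/1000 → 319/1000
merge 121/500 + 319/1000 → 561/1000
merge 439/1000 + 561/1000 → 1
L = 3/20 + 319/1000 + 561/1000 + 1 = 203/100 = 2.03 bits/symbol.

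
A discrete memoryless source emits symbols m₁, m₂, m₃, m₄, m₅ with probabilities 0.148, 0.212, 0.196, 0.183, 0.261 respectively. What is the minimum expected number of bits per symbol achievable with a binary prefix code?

Repeatedly combine the two least-probable nodes; the expected code length is the sum of the merged weights.
merge 37/250 + 183/1000 → 331/1000
merge 49/250 + 53/250 → 51/125
merge 261/1000 + 331/1000 → 74/125
merge 51/125 + 74/125 → 1
L = 331/1000 + 51/125 + 74/125 + 1 = 2331/1000 = 2.331 bits/symbol.

2.331 bits/symbol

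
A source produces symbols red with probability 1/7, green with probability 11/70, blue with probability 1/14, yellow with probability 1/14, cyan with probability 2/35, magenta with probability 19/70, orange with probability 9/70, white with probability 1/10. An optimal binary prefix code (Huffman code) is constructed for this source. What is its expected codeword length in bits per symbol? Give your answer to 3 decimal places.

2.857 bits/symbol

Repeatedly combine the two least-probable nodes; the expected code length is the sum of the merged weights.
merge 2/35 + 1/14 → 9/70
merge 1/14 + 1/10 → 6/35
merge 9/70 + 9/70 → 9/35
merge 1/7 + 11/70 → 3/10
merge 6/35 + 9/35 → 3/7
merge 19/70 + 3/10 → 4/7
merge 3/7 + 4/7 → 1
L = 9/70 + 6/35 + 9/35 + 3/10 + 3/7 + 4/7 + 1 = 20/7 ≈ 2.857 bits/symbol.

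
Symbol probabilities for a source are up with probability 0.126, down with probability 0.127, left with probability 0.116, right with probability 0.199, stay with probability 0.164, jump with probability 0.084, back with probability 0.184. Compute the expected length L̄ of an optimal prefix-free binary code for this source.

Repeatedly combine the two least-probable nodes; the expected code length is the sum of the merged weights.
merge 21/250 + 29/250 → 1/5
merge 63/500 + 127/1000 → 253/1000
merge 41/250 + 23/125 → 87/250
merge 199/1000 + 1/5 → 399/1000
merge 253/1000 + 87/250 → 601/1000
merge 399/1000 + 601/1000 → 1
L = 1/5 + 253/1000 + 87/250 + 399/1000 + 601/1000 + 1 = 2801/1000 = 2.801 bits/symbol.

2.801 bits/symbol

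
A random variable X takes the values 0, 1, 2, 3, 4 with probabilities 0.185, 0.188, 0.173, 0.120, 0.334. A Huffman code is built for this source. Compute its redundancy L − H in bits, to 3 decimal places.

0.056 bits

Entropy H = −Σ p log₂ p ≈ 2.2370 bits.
Huffman merges: 3/25+173/1000→293/1000; 37/200+47/250→373/1000; 293/1000+167/500→627/1000; 373/1000+627/1000→1. L = 2293/1000 ≈ 2.2930.
L − H = 2.2930 − 2.2370 = 0.056 bits.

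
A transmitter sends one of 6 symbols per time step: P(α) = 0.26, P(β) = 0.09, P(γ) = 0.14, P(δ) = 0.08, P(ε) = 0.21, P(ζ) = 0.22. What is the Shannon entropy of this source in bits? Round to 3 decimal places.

2.460 bits

H = −Σ pᵢ log₂ pᵢ.
−0.26·log₂(0.26) = 0.5053
−0.09·log₂(0.09) = 0.3127
−0.14·log₂(0.14) = 0.3971
−0.08·log₂(0.08) = 0.2915
−0.21·log₂(0.21) = 0.4728
−0.22·log₂(0.22) = 0.4806
Sum ≈ 2.4600 → 2.460 bits.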